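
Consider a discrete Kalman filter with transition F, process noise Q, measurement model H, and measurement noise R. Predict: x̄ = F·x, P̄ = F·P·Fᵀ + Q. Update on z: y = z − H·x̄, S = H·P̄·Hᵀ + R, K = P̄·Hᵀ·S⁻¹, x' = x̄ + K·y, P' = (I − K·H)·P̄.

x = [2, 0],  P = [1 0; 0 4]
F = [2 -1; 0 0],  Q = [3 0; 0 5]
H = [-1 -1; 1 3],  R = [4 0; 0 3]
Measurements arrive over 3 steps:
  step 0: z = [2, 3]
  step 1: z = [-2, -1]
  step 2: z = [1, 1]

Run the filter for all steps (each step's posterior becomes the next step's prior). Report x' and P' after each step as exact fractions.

step 0: x̄ = F·x = [4, 0]
step 0: P̄ = F·P·Fᵀ + Q = [11 0; 0 5]
step 0: y = z − H·x̄ = [6, -1]
step 0: S = H·P̄·Hᵀ + R = [20 -26; -26 59]
step 0: K = P̄·Hᵀ·S⁻¹ = [-121/168 -11/84; 95/504 85/252]
step 0: x' = x̄ + K·y = [-4/21, 50/63]
step 0: P' = (I − K·H)·P̄ = [253/56 -275/168; -275/168 445/504]
step 1: x̄ = F·x = [-74/63, 0]
step 1: P̄ = F·P·Fᵀ + Q = [14365/504 0; 0 5]
step 1: y = z − H·x̄ = [-200/63, 11/63]
step 1: S = H·P̄·Hᵀ + R = [18901/504 -21925/504; -21925/504 38557/504]
step 1: K = P̄·Hᵀ·S⁻¹ = [-158015/164061 -28730/164061; 136090/492183 173890/492183]
step 1: x' = x̄ + K·y = [33768/18229, -44630/54687]
step 1: P' = (I − K·H)·P̄ = [330395/54687 -359125/164061; -359125/164061 533015/492183]
step 2: x̄ = F·x = [247238/54687, 0]
step 2: P̄ = F·P·Fᵀ + Q = [18213284/492183 0; 0 5]
step 2: y = z − H·x̄ = [301925/54687, -192551/54687]
step 2: S = H·P̄·Hᵀ + R = [22642931/492183 -25596029/492183; -25596029/492183 41838068/492183]
step 2: K = P̄·Hᵀ·S⁻¹ = [-200346124/197880183 -36426568/197880183; 174750095/593640549 211663820/593640549]
step 2: x' = x̄ + K·y = [-83237894/197880183, 219528265/593640549]
step 2: P' = (I − K·H)·P̄ = [418905532/65960061 -455332100/197880183; -455332100/197880183 666995920/593640549]

step 0: x' = [-4/21, 50/63], P' = [253/56 -275/168; -275/168 445/504]
step 1: x' = [33768/18229, -44630/54687], P' = [330395/54687 -359125/164061; -359125/164061 533015/492183]
step 2: x' = [-83237894/197880183, 219528265/593640549], P' = [418905532/65960061 -455332100/197880183; -455332100/197880183 666995920/593640549]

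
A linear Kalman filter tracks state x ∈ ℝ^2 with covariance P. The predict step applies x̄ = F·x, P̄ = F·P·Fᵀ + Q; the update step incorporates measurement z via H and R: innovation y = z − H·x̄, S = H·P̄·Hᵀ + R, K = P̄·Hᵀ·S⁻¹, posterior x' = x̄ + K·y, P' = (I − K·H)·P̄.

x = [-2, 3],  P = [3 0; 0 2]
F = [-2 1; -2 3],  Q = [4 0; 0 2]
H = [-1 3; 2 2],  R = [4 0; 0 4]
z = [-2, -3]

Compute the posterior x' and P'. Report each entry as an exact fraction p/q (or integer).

x̄ = F·x = [7, 13]
P̄ = F·P·Fᵀ + Q = [18 18; 18 32]
y = z − H·x̄ = [-34, -43]
S = H·P̄·Hᵀ + R = [202 228; 228 348]
K = P̄·Hᵀ·S⁻¹ = [-162/763 264/763; 181/763 302/2289]
x' = x̄ + K·y = [-503/763, -1691/2289]
P' = (I − K·H)·P̄ = [558/763 -30/763; -30/763 694/2289]

x' = [-503/763, -1691/2289]
P' = [558/763 -30/763; -30/763 694/2289]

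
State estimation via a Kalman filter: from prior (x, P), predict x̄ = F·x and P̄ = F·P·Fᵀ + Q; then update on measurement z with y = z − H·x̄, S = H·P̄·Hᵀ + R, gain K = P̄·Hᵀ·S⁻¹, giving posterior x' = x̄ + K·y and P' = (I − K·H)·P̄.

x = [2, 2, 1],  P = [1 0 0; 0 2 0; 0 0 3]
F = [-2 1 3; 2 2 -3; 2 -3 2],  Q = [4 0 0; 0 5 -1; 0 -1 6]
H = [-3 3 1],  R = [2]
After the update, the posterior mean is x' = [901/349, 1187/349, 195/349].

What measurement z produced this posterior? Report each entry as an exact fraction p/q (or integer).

z = [3]

x̄ = F·x = [1, 5, 0]
P̄ = F·P·Fᵀ + Q = [37 -27 8; -27 44 -27; 8 -27 40]
S = H·P̄·Hᵀ + R = [1047]
K = P̄·Hᵀ·S⁻¹ = [-184/1047; 62/349; -65/1047]
x' − x̄ = [552/349, -558/349, 195/349] = K·y
y = (KᵀK)⁻¹·Kᵀ·(x' − x̄) = [-9]
z = y + H·x̄ = [-9] + [12] = [3]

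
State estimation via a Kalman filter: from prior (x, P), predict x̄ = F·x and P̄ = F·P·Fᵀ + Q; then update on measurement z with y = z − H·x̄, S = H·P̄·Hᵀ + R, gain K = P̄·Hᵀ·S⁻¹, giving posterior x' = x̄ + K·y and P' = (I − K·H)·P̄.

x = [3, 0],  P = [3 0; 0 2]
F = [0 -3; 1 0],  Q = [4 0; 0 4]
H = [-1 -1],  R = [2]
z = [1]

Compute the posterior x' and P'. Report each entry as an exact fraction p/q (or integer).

x̄ = F·x = [0, 3]
P̄ = F·P·Fᵀ + Q = [22 0; 0 7]
y = z − H·x̄ = [4]
S = H·P̄·Hᵀ + R = [31]
K = P̄·Hᵀ·S⁻¹ = [-22/31; -7/31]
x' = x̄ + K·y = [-88/31, 65/31]
P' = (I − K·H)·P̄ = [198/31 -154/31; -154/31 168/31]

x' = [-88/31, 65/31]
P' = [198/31 -154/31; -154/31 168/31]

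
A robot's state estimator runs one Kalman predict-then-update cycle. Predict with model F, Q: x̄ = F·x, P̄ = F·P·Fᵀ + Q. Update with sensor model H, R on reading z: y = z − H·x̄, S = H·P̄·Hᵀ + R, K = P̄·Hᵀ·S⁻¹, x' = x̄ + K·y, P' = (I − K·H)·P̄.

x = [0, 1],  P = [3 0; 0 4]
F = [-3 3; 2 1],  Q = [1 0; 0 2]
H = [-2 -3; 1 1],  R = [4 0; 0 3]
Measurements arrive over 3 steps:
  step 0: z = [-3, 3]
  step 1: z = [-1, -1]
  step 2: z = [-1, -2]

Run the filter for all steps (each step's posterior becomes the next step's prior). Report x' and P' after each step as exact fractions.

step 0: x̄ = F·x = [3, 1]
step 0: P̄ = F·P·Fᵀ + Q = [64 -6; -6 18]
step 0: y = z − H·x̄ = [6, -1]
step 0: S = H·P̄·Hᵀ + R = [350 -152; -152 73]
step 0: K = P̄·Hᵀ·S⁻¹ = [393/1223 1790/1223; -621/1223 -1092/1223]
step 0: x' = x̄ + K·y = [4237/1223, -1411/1223]
step 0: P' = (I − K·H)·P̄ = [17682/1223 -12312/1223; -12312/1223 9036/1223]
step 1: x̄ = F·x = [-16944/1223, 7063/1223]
step 1: P̄ = F·P·Fᵀ + Q = [463301/1223 -115920/1223; -115920/1223 32962/1223]
step 1: y = z − H·x̄ = [-13922/1223, 8658/1223]
step 1: S = H·P̄·Hᵀ + R = [763714/1223 -445888/1223; -445888/1223 268092/1223]
step 1: K = P̄·Hᵀ·S⁻¹ = [-29629/606041 2944003/2424164; -137579/606041 -832705/1212082]
step 1: x' = x̄ + K·y = [-5697415/1212082, 2118612/606041]
step 1: P' = (I − K·H)·P̄ = [26021963/2424164 -8594977/1212082; -8594977/1212082 3048431/606041]
step 2: x̄ = F·x = [29803917/1212082, -3578803/606041]
step 2: P̄ = F·P·Fᵀ + Q = [655784519/2424164 -42780117/606041; -42780117/606041 13092522/606041]
step 2: y = z − H·x̄ = [18461467/606041, -25070475/1212082]
step 2: S = H·P̄·Hᵀ + R = [262679977/606041 -306538481/1212082; -306538481/1212082 373186163/2424164]
step 2: K = P̄·Hᵀ·S⁻¹ = [-30677802/670365929 820219085/670365929; -766226433/3351829645 -2325345642/3351829645]
step 2: x' = x̄ + K·y = [-1416130275/670365929, 4962631069/3351829645]
step 2: P' = (I − K·H)·P̄ = [7259260557/670365929 -4798603302/670365929; -4798603302/670365929 17016979584/3351829645]

step 0: x' = [4237/1223, -1411/1223], P' = [17682/1223 -12312/1223; -12312/1223 9036/1223]
step 1: x' = [-5697415/1212082, 2118612/606041], P' = [26021963/2424164 -8594977/1212082; -8594977/1212082 3048431/606041]
step 2: x' = [-1416130275/670365929, 4962631069/3351829645], P' = [7259260557/670365929 -4798603302/670365929; -4798603302/670365929 17016979584/3351829645]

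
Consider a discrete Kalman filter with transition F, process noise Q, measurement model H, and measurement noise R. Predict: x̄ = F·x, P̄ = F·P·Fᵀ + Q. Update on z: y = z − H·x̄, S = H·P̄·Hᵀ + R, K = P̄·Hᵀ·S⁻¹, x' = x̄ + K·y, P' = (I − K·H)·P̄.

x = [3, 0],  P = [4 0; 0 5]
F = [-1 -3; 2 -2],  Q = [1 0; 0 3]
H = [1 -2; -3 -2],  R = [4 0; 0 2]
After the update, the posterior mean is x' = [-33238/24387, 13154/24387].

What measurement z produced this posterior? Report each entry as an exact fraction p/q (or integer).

x̄ = F·x = [-3, 6]
P̄ = F·P·Fᵀ + Q = [50 22; 22 39]
S = H·P̄·Hᵀ + R = [122 94; 94 872]
K = P̄·Hᵀ·S⁻¹ = [5867/24387 -6058/24387; -8824/24387 -3076/24387]
x' − x̄ = [39923/24387, -133168/24387] = K·y
y = (KᵀK)⁻¹·Kᵀ·(x' − x̄) = [13, 6]
z = y + H·x̄ = [13, 6] + [-15, -3] = [-2, 3]

z = [-2, 3]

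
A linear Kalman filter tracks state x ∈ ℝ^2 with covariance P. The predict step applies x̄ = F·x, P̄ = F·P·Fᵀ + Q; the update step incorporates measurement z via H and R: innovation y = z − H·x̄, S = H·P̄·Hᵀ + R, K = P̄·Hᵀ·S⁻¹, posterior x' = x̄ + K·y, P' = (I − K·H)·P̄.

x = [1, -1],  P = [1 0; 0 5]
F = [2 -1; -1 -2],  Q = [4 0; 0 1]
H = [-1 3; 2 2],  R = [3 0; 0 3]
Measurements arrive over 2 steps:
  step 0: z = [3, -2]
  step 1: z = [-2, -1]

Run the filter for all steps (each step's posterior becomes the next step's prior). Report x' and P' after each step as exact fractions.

step 0: x' = [-2127/1702, 1156/2553], P' = [975/1702 -33/851; -33/851 196/851]
step 1: x' = [-262275/2001149, -1081424/2001149], P' = [1117446/2001149 -86802/2001149; -86802/2001149 426279/2001149]

step 0: x̄ = F·x = [3, 1]
step 0: P̄ = F·P·Fᵀ + Q = [13 8; 8 22]
step 0: y = z − H·x̄ = [3, -10]
step 0: S = H·P̄·Hᵀ + R = [166 138; 138 207]
step 0: K = P̄·Hᵀ·S⁻¹ = [-17/74 303/851; 9/37 326/2553]
step 0: x' = x̄ + K·y = [-2127/1702, 1156/2553]
step 0: P' = (I − K·H)·P̄ = [975/1702 -33/851; -33/851 196/851]
step 1: x̄ = F·x = [-7537/2553, 1757/5106]
step 1: P̄ = F·P·Fᵀ + Q = [5682/851 -484/851; -484/851 3981/1702]
step 1: y = z − H·x̄ = [-30557/5106, 156/37]
step 1: S = H·P̄·Hᵀ + R = [58107/1702 -59/37; -59/37 1277/37]
step 1: K = P̄·Hᵀ·S⁻¹ = [-459284/2001149 687096/2001149; 455213/2001149 226318/2001149]
step 1: x' = x̄ + K·y = [-262275/2001149, -1081424/2001149]
step 1: P' = (I − K·H)·P̄ = [1117446/2001149 -86802/2001149; -86802/2001149 426279/2001149]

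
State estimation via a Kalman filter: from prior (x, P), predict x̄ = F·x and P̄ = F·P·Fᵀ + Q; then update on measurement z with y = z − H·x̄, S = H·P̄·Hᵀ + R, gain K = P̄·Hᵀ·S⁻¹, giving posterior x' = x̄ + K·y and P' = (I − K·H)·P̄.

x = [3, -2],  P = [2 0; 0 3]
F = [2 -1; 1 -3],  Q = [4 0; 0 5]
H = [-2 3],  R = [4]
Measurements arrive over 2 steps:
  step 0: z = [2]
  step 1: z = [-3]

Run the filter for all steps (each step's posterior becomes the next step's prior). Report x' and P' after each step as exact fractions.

step 0: x' = [1631/214, 621/107], P' = [3129/214 1049/107; 1049/107 750/107]
step 1: x' = [12262/119911, -124647/119911], P' = [769896/119911 480272/119911; 480272/119911 351100/119911]

step 0: x̄ = F·x = [8, 9]
step 0: P̄ = F·P·Fᵀ + Q = [15 13; 13 34]
step 0: y = z − H·x̄ = [-9]
step 0: S = H·P̄·Hᵀ + R = [214]
step 0: K = P̄·Hᵀ·S⁻¹ = [9/214; 38/107]
step 0: x' = x̄ + K·y = [1631/214, 621/107]
step 0: P' = (I − K·H)·P̄ = [3129/214 1049/107; 1049/107 750/107]
step 1: x̄ = F·x = [1010/107, -2095/214]
step 1: P̄ = F·P·Fᵀ + Q = [3240/107 -1964/107; -1964/107 5111/214]
step 1: y = z − H·x̄ = [9683/214]
step 1: S = H·P̄·Hᵀ + R = [119911/214]
step 1: K = P̄·Hᵀ·S⁻¹ = [-24744/119911; 23189/119911]
step 1: x' = x̄ + K·y = [12262/119911, -124647/119911]
step 1: P' = (I − K·H)·P̄ = [769896/119911 480272/119911; 480272/119911 351100/119911]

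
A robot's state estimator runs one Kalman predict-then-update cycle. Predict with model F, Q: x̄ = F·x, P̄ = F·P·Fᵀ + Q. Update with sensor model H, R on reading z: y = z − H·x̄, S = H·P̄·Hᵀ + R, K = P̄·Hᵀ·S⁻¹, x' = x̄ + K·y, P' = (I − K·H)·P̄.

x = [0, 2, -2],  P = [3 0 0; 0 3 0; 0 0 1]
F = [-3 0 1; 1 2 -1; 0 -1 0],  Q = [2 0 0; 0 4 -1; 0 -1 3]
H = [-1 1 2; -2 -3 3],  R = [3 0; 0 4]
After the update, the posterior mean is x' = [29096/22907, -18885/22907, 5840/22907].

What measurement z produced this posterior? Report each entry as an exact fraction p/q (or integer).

z = [-2, 1]

x̄ = F·x = [-2, 6, -2]
P̄ = F·P·Fᵀ + Q = [30 -10 0; -10 20 -7; 0 -7 6]
S = H·P̄·Hᵀ + R = [69 47; 47 364]
K = P̄·Hᵀ·S⁻¹ = [-13150/22907 -190/22907; 8691/22907 -4961/22907; -13/22907 2456/22907]
x' − x̄ = [74910/22907, -156327/22907, 51654/22907] = K·y
y = (KᵀK)⁻¹·Kᵀ·(x' − x̄) = [-6, 21]
z = y + H·x̄ = [-6, 21] + [4, -20] = [-2, 1]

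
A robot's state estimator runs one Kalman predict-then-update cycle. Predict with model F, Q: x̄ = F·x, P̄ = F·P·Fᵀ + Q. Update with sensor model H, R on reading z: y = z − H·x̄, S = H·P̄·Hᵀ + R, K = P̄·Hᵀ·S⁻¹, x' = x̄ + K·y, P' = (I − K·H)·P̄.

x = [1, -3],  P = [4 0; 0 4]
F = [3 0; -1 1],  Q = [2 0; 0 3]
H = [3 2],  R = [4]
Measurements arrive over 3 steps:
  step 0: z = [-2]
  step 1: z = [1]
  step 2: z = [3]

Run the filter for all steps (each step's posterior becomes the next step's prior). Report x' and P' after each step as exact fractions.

step 0: x' = [78/41, -157/41], P' = [208/41 -282/41; -282/41 1255/123]
step 1: x' = [25497/8045, -6730/1609], P' = [71044/8045 -19560/1609; -19560/1609 28270/1609]
step 2: x' = [2361561/790843, -2269033/790843], P' = [7943624/790843 -10962042/790843; -10962042/790843 15787725/790843]

step 0: x̄ = F·x = [3, -4]
step 0: P̄ = F·P·Fᵀ + Q = [38 -12; -12 11]
step 0: y = z − H·x̄ = [-3]
step 0: S = H·P̄·Hᵀ + R = [246]
step 0: K = P̄·Hᵀ·S⁻¹ = [15/41; -7/123]
step 0: x' = x̄ + K·y = [78/41, -157/41]
step 0: P' = (I − K·H)·P̄ = [208/41 -282/41; -282/41 1255/123]
step 1: x̄ = F·x = [234/41, -235/41]
step 1: P̄ = F·P·Fᵀ + Q = [1954/41 -1470/41; -1470/41 3940/123]
step 1: y = z − H·x̄ = [-191/41]
step 1: S = H·P̄·Hᵀ + R = [16090/123]
step 1: K = P̄·Hᵀ·S⁻¹ = [4383/8045; -535/1609]
step 1: x' = x̄ + K·y = [25497/8045, -6730/1609]
step 1: P' = (I − K·H)·P̄ = [71044/8045 -19560/1609; -19560/1609 28270/1609]
step 2: x̄ = F·x = [76491/8045, -59147/8045]
step 2: P̄ = F·P·Fᵀ + Q = [655486/8045 -506532/8045; -506532/8045 432129/8045]
step 2: y = z − H·x̄ = [-87044/8045]
step 2: S = H·P̄·Hᵀ + R = [1581686/8045]
step 2: K = P̄·Hᵀ·S⁻¹ = [476697/790843; -327669/790843]
step 2: x' = x̄ + K·y = [2361561/790843, -2269033/790843]
step 2: P' = (I − K·H)·P̄ = [7943624/790843 -10962042/790843; -10962042/790843 15787725/790843]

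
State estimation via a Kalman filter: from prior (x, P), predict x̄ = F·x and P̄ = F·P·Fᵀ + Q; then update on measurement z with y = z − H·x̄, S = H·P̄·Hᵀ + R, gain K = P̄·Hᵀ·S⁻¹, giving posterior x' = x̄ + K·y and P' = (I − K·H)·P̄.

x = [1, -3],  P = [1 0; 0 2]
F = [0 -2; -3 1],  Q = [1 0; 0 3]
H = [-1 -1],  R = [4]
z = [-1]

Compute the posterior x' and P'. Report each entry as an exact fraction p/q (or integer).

x̄ = F·x = [6, -6]
P̄ = F·P·Fᵀ + Q = [9 -4; -4 14]
y = z − H·x̄ = [-1]
S = H·P̄·Hᵀ + R = [19]
K = P̄·Hᵀ·S⁻¹ = [-5/19; -10/19]
x' = x̄ + K·y = [119/19, -104/19]
P' = (I − K·H)·P̄ = [146/19 -126/19; -126/19 166/19]

x' = [119/19, -104/19]
P' = [146/19 -126/19; -126/19 166/19]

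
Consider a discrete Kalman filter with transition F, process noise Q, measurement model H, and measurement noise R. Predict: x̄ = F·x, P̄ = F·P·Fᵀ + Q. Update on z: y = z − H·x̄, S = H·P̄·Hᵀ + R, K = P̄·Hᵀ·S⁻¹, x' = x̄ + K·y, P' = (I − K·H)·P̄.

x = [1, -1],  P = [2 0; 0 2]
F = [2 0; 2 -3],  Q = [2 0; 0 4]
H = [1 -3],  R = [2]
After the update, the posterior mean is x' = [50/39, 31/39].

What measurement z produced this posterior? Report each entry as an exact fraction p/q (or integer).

x̄ = F·x = [2, 5]
P̄ = F·P·Fᵀ + Q = [10 8; 8 30]
S = H·P̄·Hᵀ + R = [234]
K = P̄·Hᵀ·S⁻¹ = [-7/117; -41/117]
x' − x̄ = [-28/39, -164/39] = K·y
y = (KᵀK)⁻¹·Kᵀ·(x' − x̄) = [12]
z = y + H·x̄ = [12] + [-13] = [-1]

z = [-1]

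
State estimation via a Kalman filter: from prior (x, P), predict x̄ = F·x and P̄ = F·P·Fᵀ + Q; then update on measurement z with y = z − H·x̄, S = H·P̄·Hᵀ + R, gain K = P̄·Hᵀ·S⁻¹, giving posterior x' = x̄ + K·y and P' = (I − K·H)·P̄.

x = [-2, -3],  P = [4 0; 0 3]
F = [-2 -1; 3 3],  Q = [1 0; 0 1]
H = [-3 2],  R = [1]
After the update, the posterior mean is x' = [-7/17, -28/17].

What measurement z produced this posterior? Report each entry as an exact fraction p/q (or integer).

z = [-2]

x̄ = F·x = [7, -15]
P̄ = F·P·Fᵀ + Q = [20 -33; -33 64]
S = H·P̄·Hᵀ + R = [833]
K = P̄·Hᵀ·S⁻¹ = [-18/119; 227/833]
x' − x̄ = [-126/17, 227/17] = K·y
y = (KᵀK)⁻¹·Kᵀ·(x' − x̄) = [49]
z = y + H·x̄ = [49] + [-51] = [-2]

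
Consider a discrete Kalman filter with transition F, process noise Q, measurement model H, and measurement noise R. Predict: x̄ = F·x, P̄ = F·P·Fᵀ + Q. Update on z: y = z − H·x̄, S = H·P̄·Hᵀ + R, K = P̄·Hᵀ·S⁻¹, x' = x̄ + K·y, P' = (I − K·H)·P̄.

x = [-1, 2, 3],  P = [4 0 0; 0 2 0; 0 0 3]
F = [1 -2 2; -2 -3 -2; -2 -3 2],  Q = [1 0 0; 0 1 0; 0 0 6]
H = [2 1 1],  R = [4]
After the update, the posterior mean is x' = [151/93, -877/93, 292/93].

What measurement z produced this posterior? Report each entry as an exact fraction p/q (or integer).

x̄ = F·x = [1, -10, 2]
P̄ = F·P·Fᵀ + Q = [25 -8 16; -8 47 22; 16 22 52]
S = H·P̄·Hᵀ + R = [279]
K = P̄·Hᵀ·S⁻¹ = [58/279; 53/279; 106/279]
x' − x̄ = [58/93, 53/93, 106/93] = K·y
y = (KᵀK)⁻¹·Kᵀ·(x' − x̄) = [3]
z = y + H·x̄ = [3] + [-6] = [-3]

z = [-3]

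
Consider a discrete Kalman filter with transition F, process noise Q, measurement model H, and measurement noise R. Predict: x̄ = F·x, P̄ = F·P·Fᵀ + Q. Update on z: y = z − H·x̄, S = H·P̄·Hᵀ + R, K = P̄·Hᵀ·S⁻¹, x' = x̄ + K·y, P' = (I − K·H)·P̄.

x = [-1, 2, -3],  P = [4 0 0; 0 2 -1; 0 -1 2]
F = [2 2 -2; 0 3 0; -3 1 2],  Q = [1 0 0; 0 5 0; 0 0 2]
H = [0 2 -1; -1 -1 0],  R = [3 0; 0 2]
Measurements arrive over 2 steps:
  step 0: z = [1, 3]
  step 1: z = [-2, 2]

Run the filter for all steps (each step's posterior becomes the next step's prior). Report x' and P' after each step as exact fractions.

step 0: x̄ = F·x = [8, 6, -1]
step 0: P̄ = F·P·Fᵀ + Q = [41 18 -30; 18 23 0; -30 0 44]
step 0: y = z − H·x̄ = [-12, 17]
step 0: S = H·P̄·Hᵀ + R = [139 -112; -112 102]
step 0: K = P̄·Hᵀ·S⁻¹ = [62/817 -809/1634; 50/817 -547/1634; -564/817 -379/817]
step 0: x' = x̄ + K·y = [-2169/1634, -695/1634, -492/817]
step 0: P' = (I − K·H)·P̄ = [11079/1634 -9461/1634 -9647/817; -9461/1634 10555/1634 10405/817; -9647/817 10405/817 22502/817]
step 1: x̄ = F·x = [-1880/817, -2085/1634, 1922/817]
step 1: P̄ = F·P·Fᵀ + Q = [90185/817 -59148/817 -169428/817; -59148/817 103165/1634 120837/817; -169428/817 120837/817 332542/817]
step 1: y = z − H·x̄ = [2373/817, -2577/1634]
step 1: S = H·P̄·Hᵀ + R = [57975/817 -33460/817; -33460/817 50211/1634]
step 1: K = P̄·Hᵀ·S⁻¹ = [85748/117475 -43326/164465; -66628/117475 -74759/164465; -229212/117475 -109366/164465]
step 1: x' = x̄ + K·y = [192799/822325, -1814439/822325, -1863331/822325]
step 1: P' = (I − K·H)·P̄ = [44977439/822325 -44544179/822325 -90889066/822325; -44544179/822325 45291769/822325 91982726/822325; -90889066/822325 91982726/822325 188778904/822325]

step 0: x' = [-2169/1634, -695/1634, -492/817], P' = [11079/1634 -9461/1634 -9647/817; -9461/1634 10555/1634 10405/817; -9647/817 10405/817 22502/817]
step 1: x' = [192799/822325, -1814439/822325, -1863331/822325], P' = [44977439/822325 -44544179/822325 -90889066/822325; -44544179/822325 45291769/822325 91982726/822325; -90889066/822325 91982726/822325 188778904/822325]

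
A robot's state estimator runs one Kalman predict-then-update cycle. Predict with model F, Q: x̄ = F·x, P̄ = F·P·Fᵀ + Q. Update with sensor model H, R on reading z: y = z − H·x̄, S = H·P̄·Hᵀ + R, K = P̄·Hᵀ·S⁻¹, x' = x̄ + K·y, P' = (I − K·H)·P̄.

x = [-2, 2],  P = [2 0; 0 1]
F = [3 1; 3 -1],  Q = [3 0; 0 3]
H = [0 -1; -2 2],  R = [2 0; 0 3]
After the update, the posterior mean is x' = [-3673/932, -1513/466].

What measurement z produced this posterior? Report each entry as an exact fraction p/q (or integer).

x̄ = F·x = [-4, -8]
P̄ = F·P·Fᵀ + Q = [22 17; 17 22]
S = H·P̄·Hᵀ + R = [24 -10; -10 43]
K = P̄·Hᵀ·S⁻¹ = [-831/932 -205/466; -423/466 5/233]
x' − x̄ = [55/932, 2215/466] = K·y
y = (KᵀK)⁻¹·Kᵀ·(x' − x̄) = [-5, 10]
z = y + H·x̄ = [-5, 10] + [8, -8] = [3, 2]

z = [3, 2]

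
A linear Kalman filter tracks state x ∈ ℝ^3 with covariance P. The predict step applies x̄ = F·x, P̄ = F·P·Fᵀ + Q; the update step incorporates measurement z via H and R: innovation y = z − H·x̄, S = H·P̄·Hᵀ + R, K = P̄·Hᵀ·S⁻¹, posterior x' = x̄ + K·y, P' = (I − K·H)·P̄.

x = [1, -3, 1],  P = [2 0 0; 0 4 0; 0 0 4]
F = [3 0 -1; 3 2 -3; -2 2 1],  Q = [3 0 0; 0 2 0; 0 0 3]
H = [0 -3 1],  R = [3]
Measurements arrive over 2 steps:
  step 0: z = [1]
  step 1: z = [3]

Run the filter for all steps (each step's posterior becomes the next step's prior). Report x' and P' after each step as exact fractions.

step 0: x' = [252/73, -214/73, -566/73], P' = [3507/365 -922/365 -585/73; -922/365 1192/365 648/73; -585/73 648/73 3921/146]
step 1: x' = [-544851/578531, -2101519/1735593, -404901/578531], P' = [15098349/1157062 203345/1157062 -9279/1157062; 203345/1157062 2766101/3471186 1824543/1157062; -9279/1157062 1824543/1157062 6117951/1157062]

step 0: x̄ = F·x = [2, -6, -7]
step 0: P̄ = F·P·Fᵀ + Q = [25 30 -16; 30 72 -8; -16 -8 31]
step 0: y = z − H·x̄ = [-10]
step 0: S = H·P̄·Hᵀ + R = [730]
step 0: K = P̄·Hᵀ·S⁻¹ = [-53/365; -112/365; 11/146]
step 0: x' = x̄ + K·y = [252/73, -214/73, -566/73]
step 0: P' = (I − K·H)·P̄ = [3507/365 -922/365 -585/73; -922/365 1192/365 648/73; -585/73 648/73 3921/146]
step 1: x̄ = F·x = [1322/73, 2026/73, -1498/73]
step 1: P̄ = F·P·Fᵀ + Q = [120021/730 168117/730 -114963/730; 168117/730 255979/730 -173621/730; -114963/730 -173621/730 123459/730]
step 1: y = z − H·x̄ = [7795/73]
step 1: S = H·P̄·Hᵀ + R = [1735593/365]
step 1: K = P̄·Hᵀ·S⁻¹ = [-103219/578531; -470779/1735593; 107387/578531]
step 1: x' = x̄ + K·y = [-544851/578531, -2101519/1735593, -404901/578531]
step 1: P' = (I − K·H)·P̄ = [15098349/1157062 203345/1157062 -9279/1157062; 203345/1157062 2766101/3471186 1824543/1157062; -9279/1157062 1824543/1157062 6117951/1157062]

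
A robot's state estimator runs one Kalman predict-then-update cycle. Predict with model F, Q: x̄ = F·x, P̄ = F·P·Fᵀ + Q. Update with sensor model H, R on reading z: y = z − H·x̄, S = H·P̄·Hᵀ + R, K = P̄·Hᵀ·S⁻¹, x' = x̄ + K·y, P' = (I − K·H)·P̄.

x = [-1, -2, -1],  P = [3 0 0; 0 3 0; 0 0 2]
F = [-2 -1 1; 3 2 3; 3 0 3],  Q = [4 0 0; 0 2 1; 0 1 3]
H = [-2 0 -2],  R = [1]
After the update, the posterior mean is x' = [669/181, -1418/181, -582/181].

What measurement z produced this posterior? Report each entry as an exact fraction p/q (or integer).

x̄ = F·x = [3, -10, -6]
P̄ = F·P·Fᵀ + Q = [21 -18 -12; -18 59 46; -12 46 48]
S = H·P̄·Hᵀ + R = [181]
K = P̄·Hᵀ·S⁻¹ = [-18/181; -56/181; -72/181]
x' − x̄ = [126/181, 392/181, 504/181] = K·y
y = (KᵀK)⁻¹·Kᵀ·(x' − x̄) = [-7]
z = y + H·x̄ = [-7] + [6] = [-1]

z = [-1]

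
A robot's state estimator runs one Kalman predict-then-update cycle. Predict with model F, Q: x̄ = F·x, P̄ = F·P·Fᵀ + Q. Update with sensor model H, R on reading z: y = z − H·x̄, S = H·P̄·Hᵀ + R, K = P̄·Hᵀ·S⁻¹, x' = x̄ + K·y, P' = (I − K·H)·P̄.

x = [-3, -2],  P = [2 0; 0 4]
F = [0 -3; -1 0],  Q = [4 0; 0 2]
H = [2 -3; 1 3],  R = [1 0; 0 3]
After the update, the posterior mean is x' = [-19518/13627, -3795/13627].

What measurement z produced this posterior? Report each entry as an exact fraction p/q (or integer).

z = [-2, -3]

x̄ = F·x = [6, 3]
P̄ = F·P·Fᵀ + Q = [40 0; 0 4]
S = H·P̄·Hᵀ + R = [197 44; 44 79]
K = P̄·Hᵀ·S⁻¹ = [4560/13627 4360/13627; -1476/13627 2892/13627]
x' − x̄ = [-101280/13627, -44676/13627] = K·y
y = (KᵀK)⁻¹·Kᵀ·(x' − x̄) = [-5, -18]
z = y + H·x̄ = [-5, -18] + [3, 15] = [-2, -3]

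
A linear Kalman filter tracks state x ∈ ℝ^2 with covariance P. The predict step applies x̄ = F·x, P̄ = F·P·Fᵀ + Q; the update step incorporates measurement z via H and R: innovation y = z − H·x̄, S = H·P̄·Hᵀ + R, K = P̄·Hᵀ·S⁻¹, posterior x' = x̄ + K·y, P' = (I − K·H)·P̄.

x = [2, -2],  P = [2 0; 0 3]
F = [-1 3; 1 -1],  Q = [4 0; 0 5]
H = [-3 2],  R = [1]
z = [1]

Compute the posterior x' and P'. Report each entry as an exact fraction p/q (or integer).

x' = [-9/470, 237/470]
P' = [869/470 1243/470; 1243/470 1891/470]

x̄ = F·x = [-8, 4]
P̄ = F·P·Fᵀ + Q = [33 -11; -11 10]
y = z − H·x̄ = [-31]
S = H·P̄·Hᵀ + R = [470]
K = P̄·Hᵀ·S⁻¹ = [-121/470; 53/470]
x' = x̄ + K·y = [-9/470, 237/470]
P' = (I − K·H)·P̄ = [869/470 1243/470; 1243/470 1891/470]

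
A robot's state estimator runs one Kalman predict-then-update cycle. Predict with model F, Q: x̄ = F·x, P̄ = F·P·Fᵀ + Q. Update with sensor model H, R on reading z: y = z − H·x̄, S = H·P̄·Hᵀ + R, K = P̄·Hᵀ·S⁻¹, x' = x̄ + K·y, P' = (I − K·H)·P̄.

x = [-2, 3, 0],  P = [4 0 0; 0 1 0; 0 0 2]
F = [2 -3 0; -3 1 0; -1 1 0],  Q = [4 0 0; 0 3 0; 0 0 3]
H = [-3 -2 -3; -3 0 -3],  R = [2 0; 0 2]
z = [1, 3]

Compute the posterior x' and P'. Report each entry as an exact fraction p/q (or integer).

x' = [-5285/1256, 2239/1884, 5839/1884]
P' = [5077/1256 -405/628 -2345/628; -405/628 919/942 301/942; -2345/628 301/942 3433/942]

x̄ = F·x = [-13, 9, 5]
P̄ = F·P·Fᵀ + Q = [29 -27 -11; -27 40 13; -11 13 8]
y = z − H·x̄ = [-5, -21]
S = H·P̄·Hᵀ + R = [129 51; 51 137]
K = P̄·Hᵀ·S⁻¹ = [459/2512 -1161/2512; -1837/3768 613/1256; -697/3768 169/1256]
x' = x̄ + K·y = [-5285/1256, 2239/1884, 5839/1884]
P' = (I − K·H)·P̄ = [5077/1256 -405/628 -2345/628; -405/628 919/942 301/942; -2345/628 301/942 3433/942]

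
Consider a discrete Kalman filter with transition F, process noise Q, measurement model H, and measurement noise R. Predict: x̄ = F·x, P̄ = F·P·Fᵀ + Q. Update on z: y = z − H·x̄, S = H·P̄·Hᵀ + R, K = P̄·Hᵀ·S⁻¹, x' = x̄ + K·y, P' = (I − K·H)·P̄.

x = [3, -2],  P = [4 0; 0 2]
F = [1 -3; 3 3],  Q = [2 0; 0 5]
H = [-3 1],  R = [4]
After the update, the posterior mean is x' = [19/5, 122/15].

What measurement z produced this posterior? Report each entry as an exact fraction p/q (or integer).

z = [-3]

x̄ = F·x = [9, 3]
P̄ = F·P·Fᵀ + Q = [24 -6; -6 59]
S = H·P̄·Hᵀ + R = [315]
K = P̄·Hᵀ·S⁻¹ = [-26/105; 11/45]
x' − x̄ = [-26/5, 77/15] = K·y
y = (KᵀK)⁻¹·Kᵀ·(x' − x̄) = [21]
z = y + H·x̄ = [21] + [-24] = [-3]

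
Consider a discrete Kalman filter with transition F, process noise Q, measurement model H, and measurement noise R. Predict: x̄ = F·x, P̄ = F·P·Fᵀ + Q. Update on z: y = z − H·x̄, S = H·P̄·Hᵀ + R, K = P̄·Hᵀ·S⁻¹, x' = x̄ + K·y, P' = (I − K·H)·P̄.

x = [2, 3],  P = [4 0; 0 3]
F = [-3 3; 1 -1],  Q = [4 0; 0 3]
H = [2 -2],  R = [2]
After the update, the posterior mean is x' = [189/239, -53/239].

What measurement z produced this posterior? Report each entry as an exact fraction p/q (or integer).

x̄ = F·x = [3, -1]
P̄ = F·P·Fᵀ + Q = [67 -21; -21 10]
S = H·P̄·Hᵀ + R = [478]
K = P̄·Hᵀ·S⁻¹ = [88/239; -31/239]
x' − x̄ = [-528/239, 186/239] = K·y
y = (KᵀK)⁻¹·Kᵀ·(x' − x̄) = [-6]
z = y + H·x̄ = [-6] + [8] = [2]

z = [2]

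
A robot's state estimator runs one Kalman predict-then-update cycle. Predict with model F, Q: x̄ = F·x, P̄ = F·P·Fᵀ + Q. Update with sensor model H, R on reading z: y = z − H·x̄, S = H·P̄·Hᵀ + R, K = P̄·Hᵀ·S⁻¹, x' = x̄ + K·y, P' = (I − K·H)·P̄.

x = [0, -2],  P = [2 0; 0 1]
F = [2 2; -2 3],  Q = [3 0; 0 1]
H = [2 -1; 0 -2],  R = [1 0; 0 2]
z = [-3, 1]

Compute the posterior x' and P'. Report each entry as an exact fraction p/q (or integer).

x̄ = F·x = [-4, -6]
P̄ = F·P·Fᵀ + Q = [15 -2; -2 18]
y = z − H·x̄ = [-1, -11]
S = H·P̄·Hᵀ + R = [87 44; 44 74]
K = P̄·Hᵀ·S⁻¹ = [1096/2251 -530/2251; -22/2251 -1082/2251]
x' = x̄ + K·y = [-4270/2251, -1582/2251]
P' = (I − K·H)·P̄ = [813/2251 530/2251; 530/2251 1082/2251]

x' = [-4270/2251, -1582/2251]
P' = [813/2251 530/2251; 530/2251 1082/2251]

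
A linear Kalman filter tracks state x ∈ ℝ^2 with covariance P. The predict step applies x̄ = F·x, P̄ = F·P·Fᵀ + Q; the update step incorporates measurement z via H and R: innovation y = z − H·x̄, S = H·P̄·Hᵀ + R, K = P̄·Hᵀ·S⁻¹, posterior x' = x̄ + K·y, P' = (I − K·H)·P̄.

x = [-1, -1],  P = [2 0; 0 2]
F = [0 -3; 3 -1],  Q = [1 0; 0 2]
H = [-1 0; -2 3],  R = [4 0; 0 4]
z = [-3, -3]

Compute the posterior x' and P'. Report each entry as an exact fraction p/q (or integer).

x' = [683/241, 199/241]
P' = [7028/2169 1544/723; 1544/723 444/241]

x̄ = F·x = [3, -2]
P̄ = F·P·Fᵀ + Q = [19 6; 6 22]
y = z − H·x̄ = [0, 9]
S = H·P̄·Hᵀ + R = [23 20; 20 206]
K = P̄·Hᵀ·S⁻¹ = [-1757/2169 -40/2169; -386/723 227/723]
x' = x̄ + K·y = [683/241, 199/241]
P' = (I − K·H)·P̄ = [7028/2169 1544/723; 1544/723 444/241]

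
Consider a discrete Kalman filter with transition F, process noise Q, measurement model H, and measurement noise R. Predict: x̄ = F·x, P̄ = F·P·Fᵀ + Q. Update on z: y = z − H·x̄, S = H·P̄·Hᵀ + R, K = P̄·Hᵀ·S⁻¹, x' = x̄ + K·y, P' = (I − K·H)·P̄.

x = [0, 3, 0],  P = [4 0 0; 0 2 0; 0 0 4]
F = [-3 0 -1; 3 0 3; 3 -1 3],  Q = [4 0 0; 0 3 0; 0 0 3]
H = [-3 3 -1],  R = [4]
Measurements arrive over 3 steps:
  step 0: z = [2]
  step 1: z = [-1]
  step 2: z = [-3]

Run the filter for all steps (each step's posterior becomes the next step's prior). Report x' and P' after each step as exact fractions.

step 0: x̄ = F·x = [0, 0, -3]
step 0: P̄ = F·P·Fᵀ + Q = [44 -48 -48; -48 75 72; -48 72 77]
step 0: y = z − H·x̄ = [-1]
step 0: S = H·P̄·Hᵀ + R = [1296]
step 0: K = P̄·Hᵀ·S⁻¹ = [-19/108; 11/48; 283/1296]
step 0: x' = x̄ + K·y = [19/108, -11/48, -4171/1296]
step 0: P' = (I − K·H)·P̄ = [35/9 17/4 193/108; 17/4 111/16 343/48; 193/108 343/48 19703/1296]
step 1: x̄ = F·x = [3487/1296, -3943/432, -961/108]
step 1: P̄ = F·P·Fᵀ + Q = [84143/1296 -44087/432 -8873/108; -44087/432 29807/144 6113/36; -8873/108 6113/36 1310/9]
step 1: y = z − H·x̄ = [230/9]
step 1: S = H·P̄·Hᵀ + R = [2922]
step 1: K = P̄·Hᵀ·S⁻¹ = [-3769/26298; 1136/4383; 1831/8766]
step 1: x' = x̄ + K·y = [-1840453/1893456, -1580243/631152, -561761/157788]
step 1: P' = (I − K·H)·P̄ = [9290035/1893456 4094237/631152 838625/157788; 4094237/631152 2252155/210384 611029/52596; 838625/157788 611029/52596 475259/26298]
step 2: x̄ = F·x = [1362499/210384, -8581585/631152, -3500671/315576]
step 2: P̄ = F·P·Fᵀ + Q = [2293627/23376 -11371417/70128 -4595983/35064; -11371417/70128 64266835/210384 26104549/105192; -4595983/35064 26104549/105192 10916455/52596]
step 2: y = z − H·x̄ = [1819528/39447]
step 2: S = H·P̄·Hᵀ + R = [59002450/13149]
step 2: K = P̄·Hᵀ·S⁻¹ = [-4271712/29501225; 3036677/11800490; 12230573/59002450]
step 2: x' = x̄ + K·y = [-95668233/472019600, -489079273/283211760, -1084386851/708029400]
step 2: P' = (I − K·H)·P̄ = [1906038983/472019600 476577261/94403920 851965767/236009800; 476577261/94403920 157179767/18880784 415395529/47201960; 851965767/236009800 415395529/47201960 1739673233/118004900]

step 0: x' = [19/108, -11/48, -4171/1296], P' = [35/9 17/4 193/108; 17/4 111/16 343/48; 193/108 343/48 19703/1296]
step 1: x' = [-1840453/1893456, -1580243/631152, -561761/157788], P' = [9290035/1893456 4094237/631152 838625/157788; 4094237/631152 2252155/210384 611029/52596; 838625/157788 611029/52596 475259/26298]
step 2: x' = [-95668233/472019600, -489079273/283211760, -1084386851/708029400], P' = [1906038983/472019600 476577261/94403920 851965767/236009800; 476577261/94403920 157179767/18880784 415395529/47201960; 851965767/236009800 415395529/47201960 1739673233/118004900]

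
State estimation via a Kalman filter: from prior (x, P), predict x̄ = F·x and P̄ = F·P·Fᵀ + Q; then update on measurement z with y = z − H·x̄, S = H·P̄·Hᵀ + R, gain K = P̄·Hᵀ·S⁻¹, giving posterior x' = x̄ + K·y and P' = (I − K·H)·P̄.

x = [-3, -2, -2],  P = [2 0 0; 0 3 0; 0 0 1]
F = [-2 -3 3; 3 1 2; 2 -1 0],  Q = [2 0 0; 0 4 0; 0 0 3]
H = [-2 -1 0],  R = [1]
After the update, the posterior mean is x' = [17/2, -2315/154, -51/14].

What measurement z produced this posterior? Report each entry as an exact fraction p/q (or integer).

z = [-2]

x̄ = F·x = [6, -15, -4]
P̄ = F·P·Fᵀ + Q = [46 -15 1; -15 29 9; 1 9 14]
S = H·P̄·Hᵀ + R = [154]
K = P̄·Hᵀ·S⁻¹ = [-1/2; 1/154; -1/14]
x' − x̄ = [5/2, -5/154, 5/14] = K·y
y = (KᵀK)⁻¹·Kᵀ·(x' − x̄) = [-5]
z = y + H·x̄ = [-5] + [3] = [-2]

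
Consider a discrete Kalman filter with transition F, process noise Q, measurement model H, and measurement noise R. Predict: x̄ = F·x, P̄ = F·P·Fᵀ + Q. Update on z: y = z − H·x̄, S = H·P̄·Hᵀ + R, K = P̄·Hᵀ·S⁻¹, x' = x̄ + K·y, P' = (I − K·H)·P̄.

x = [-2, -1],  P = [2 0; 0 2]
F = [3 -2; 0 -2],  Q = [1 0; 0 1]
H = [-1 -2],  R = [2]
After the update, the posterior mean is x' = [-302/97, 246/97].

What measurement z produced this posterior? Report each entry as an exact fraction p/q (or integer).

z = [-2]

x̄ = F·x = [-4, 2]
P̄ = F·P·Fᵀ + Q = [27 8; 8 9]
S = H·P̄·Hᵀ + R = [97]
K = P̄·Hᵀ·S⁻¹ = [-43/97; -26/97]
x' − x̄ = [86/97, 52/97] = K·y
y = (KᵀK)⁻¹·Kᵀ·(x' − x̄) = [-2]
z = y + H·x̄ = [-2] + [0] = [-2]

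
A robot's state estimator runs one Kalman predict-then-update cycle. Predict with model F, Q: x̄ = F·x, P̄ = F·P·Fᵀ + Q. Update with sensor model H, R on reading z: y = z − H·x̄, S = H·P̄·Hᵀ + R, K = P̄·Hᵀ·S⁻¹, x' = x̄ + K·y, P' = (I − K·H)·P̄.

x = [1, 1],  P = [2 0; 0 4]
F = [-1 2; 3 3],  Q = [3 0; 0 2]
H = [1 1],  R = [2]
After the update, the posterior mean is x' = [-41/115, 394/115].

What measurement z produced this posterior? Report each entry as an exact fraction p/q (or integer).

z = [3]

x̄ = F·x = [1, 6]
P̄ = F·P·Fᵀ + Q = [21 18; 18 56]
S = H·P̄·Hᵀ + R = [115]
K = P̄·Hᵀ·S⁻¹ = [39/115; 74/115]
x' − x̄ = [-156/115, -296/115] = K·y
y = (KᵀK)⁻¹·Kᵀ·(x' − x̄) = [-4]
z = y + H·x̄ = [-4] + [7] = [3]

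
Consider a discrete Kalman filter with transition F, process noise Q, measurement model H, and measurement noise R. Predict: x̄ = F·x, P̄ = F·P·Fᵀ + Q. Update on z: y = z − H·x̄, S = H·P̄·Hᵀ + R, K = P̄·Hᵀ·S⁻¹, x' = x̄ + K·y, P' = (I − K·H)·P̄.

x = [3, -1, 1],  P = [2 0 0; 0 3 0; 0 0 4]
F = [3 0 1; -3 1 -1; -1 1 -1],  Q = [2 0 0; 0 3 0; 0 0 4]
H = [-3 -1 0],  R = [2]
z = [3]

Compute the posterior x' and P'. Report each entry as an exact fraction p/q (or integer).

x' = [20/57, -11/3, -98/57]
P' = [118/57 -16/3 -145/57; -16/3 46/3 22/3; -145/57 22/3 1193/114]

x̄ = F·x = [10, -11, -5]
P̄ = F·P·Fᵀ + Q = [24 -22 -10; -22 28 13; -10 13 13]
y = z − H·x̄ = [22]
S = H·P̄·Hᵀ + R = [114]
K = P̄·Hᵀ·S⁻¹ = [-25/57; 1/3; 17/114]
x' = x̄ + K·y = [20/57, -11/3, -98/57]
P' = (I − K·H)·P̄ = [118/57 -16/3 -145/57; -16/3 46/3 22/3; -145/57 22/3 1193/114]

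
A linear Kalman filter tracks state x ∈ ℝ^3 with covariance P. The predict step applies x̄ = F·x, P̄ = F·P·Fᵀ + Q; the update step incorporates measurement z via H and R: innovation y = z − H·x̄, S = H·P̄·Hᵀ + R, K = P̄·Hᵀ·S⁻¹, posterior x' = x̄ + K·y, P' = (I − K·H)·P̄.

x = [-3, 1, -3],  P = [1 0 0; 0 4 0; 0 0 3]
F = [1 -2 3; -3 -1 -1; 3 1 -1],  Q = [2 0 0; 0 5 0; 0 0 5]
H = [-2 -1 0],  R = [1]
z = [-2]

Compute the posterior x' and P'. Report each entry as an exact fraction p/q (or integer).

x̄ = F·x = [-14, 11, -5]
P̄ = F·P·Fᵀ + Q = [46 -4 -14; -4 21 -10; -14 -10 21]
y = z − H·x̄ = [-19]
S = H·P̄·Hᵀ + R = [190]
K = P̄·Hᵀ·S⁻¹ = [-44/95; -13/190; 1/5]
x' = x̄ + K·y = [-26/5, 123/10, -44/5]
P' = (I − K·H)·P̄ = [498/95 -952/95 18/5; -952/95 3821/190 -37/5; 18/5 -37/5 67/5]

x' = [-26/5, 123/10, -44/5]
P' = [498/95 -952/95 18/5; -952/95 3821/190 -37/5; 18/5 -37/5 67/5]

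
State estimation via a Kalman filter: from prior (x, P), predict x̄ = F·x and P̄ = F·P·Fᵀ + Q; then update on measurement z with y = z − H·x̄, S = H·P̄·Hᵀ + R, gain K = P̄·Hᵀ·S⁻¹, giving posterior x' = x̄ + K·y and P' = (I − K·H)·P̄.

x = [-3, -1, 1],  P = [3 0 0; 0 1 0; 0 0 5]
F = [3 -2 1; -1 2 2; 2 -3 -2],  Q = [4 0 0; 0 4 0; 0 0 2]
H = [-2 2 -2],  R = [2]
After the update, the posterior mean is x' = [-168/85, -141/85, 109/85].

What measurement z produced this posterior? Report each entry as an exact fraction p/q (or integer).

z = [-2]

x̄ = F·x = [-6, 3, -5]
P̄ = F·P·Fᵀ + Q = [40 -3 14; -3 31 -32; 14 -32 43]
S = H·P̄·Hᵀ + R = [850]
K = P̄·Hᵀ·S⁻¹ = [-57/425; 66/425; -89/425]
x' − x̄ = [342/85, -396/85, 534/85] = K·y
y = (KᵀK)⁻¹·Kᵀ·(x' − x̄) = [-30]
z = y + H·x̄ = [-30] + [28] = [-2]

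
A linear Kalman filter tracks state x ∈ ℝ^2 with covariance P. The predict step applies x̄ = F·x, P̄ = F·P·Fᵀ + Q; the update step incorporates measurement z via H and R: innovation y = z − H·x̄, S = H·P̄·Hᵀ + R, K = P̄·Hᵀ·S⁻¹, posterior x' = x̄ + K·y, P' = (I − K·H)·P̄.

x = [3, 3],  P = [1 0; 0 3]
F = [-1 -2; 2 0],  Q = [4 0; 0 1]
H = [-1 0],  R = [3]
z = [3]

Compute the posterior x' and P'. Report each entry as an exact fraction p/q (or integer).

x' = [-39/10, 27/5]
P' = [51/20 -3/10; -3/10 24/5]

x̄ = F·x = [-9, 6]
P̄ = F·P·Fᵀ + Q = [17 -2; -2 5]
y = z − H·x̄ = [-6]
S = H·P̄·Hᵀ + R = [20]
K = P̄·Hᵀ·S⁻¹ = [-17/20; 1/10]
x' = x̄ + K·y = [-39/10, 27/5]
P' = (I − K·H)·P̄ = [51/20 -3/10; -3/10 24/5]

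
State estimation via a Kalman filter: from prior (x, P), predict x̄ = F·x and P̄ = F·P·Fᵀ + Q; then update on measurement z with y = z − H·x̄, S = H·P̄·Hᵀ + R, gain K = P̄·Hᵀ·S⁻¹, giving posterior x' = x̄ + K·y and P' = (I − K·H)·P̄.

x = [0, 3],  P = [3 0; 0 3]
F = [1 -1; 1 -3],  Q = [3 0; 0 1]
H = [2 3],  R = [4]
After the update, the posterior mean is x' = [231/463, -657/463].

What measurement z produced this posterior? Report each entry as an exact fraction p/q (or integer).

z = [-3]

x̄ = F·x = [-3, -9]
P̄ = F·P·Fᵀ + Q = [9 12; 12 31]
S = H·P̄·Hᵀ + R = [463]
K = P̄·Hᵀ·S⁻¹ = [54/463; 117/463]
x' − x̄ = [1620/463, 3510/463] = K·y
y = (KᵀK)⁻¹·Kᵀ·(x' − x̄) = [30]
z = y + H·x̄ = [30] + [-33] = [-3]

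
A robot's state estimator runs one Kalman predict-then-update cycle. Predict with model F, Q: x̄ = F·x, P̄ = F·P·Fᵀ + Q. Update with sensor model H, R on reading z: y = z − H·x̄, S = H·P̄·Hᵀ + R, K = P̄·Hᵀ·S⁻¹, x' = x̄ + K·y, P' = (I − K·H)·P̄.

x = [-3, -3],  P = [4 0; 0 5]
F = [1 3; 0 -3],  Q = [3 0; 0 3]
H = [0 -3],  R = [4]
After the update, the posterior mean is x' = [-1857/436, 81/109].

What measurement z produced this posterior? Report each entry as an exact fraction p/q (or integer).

x̄ = F·x = [-12, 9]
P̄ = F·P·Fᵀ + Q = [52 -45; -45 48]
S = H·P̄·Hᵀ + R = [436]
K = P̄·Hᵀ·S⁻¹ = [135/436; -36/109]
x' − x̄ = [3375/436, -900/109] = K·y
y = (KᵀK)⁻¹·Kᵀ·(x' − x̄) = [25]
z = y + H·x̄ = [25] + [-27] = [-2]

z = [-2]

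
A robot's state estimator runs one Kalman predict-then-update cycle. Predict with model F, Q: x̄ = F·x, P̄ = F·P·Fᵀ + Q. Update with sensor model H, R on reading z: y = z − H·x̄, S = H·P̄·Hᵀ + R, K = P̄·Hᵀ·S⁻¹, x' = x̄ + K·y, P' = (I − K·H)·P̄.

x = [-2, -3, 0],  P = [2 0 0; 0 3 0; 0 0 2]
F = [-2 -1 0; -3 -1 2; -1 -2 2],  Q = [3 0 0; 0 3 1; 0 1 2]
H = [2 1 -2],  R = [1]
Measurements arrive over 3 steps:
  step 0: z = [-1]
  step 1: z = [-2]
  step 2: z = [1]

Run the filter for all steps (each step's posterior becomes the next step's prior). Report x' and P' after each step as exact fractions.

step 0: x̄ = F·x = [7, 9, 8]
step 0: P̄ = F·P·Fᵀ + Q = [14 15 10; 15 32 21; 10 21 24]
step 0: y = z − H·x̄ = [-8]
step 0: S = H·P̄·Hᵀ + R = [81]
step 0: K = P̄·Hᵀ·S⁻¹ = [23/81; 20/81; -7/81]
step 0: x' = x̄ + K·y = [383/81, 569/81, 704/81]
step 0: P' = (I − K·H)·P̄ = [605/81 755/81 971/81; 755/81 2192/81 1841/81; 971/81 1841/81 1895/81]
step 1: x̄ = F·x = [-445/27, -310/81, -113/81]
step 1: P̄ = F·P·Fᵀ + Q = [875/9 677/27 601/27; 677/27 974/81 331/81; 601/27 331/81 1523/81]
step 1: y = z − H·x̄ = [32]
step 1: S = H·P̄·Hᵀ + R = [383]
step 1: K = P̄·Hᵀ·S⁻¹ = [175/383; 54/383; 11/383]
step 1: x' = x̄ + K·y = [-19235/10341, 21238/31023, -14767/31023]
step 1: P' = (I − K·H)·P̄ = [59500/3447 4141/10341 178208/10341; 4141/10341 136846/31023 78659/31023; 178208/10341 78659/31023 573508/31023]
step 2: x̄ = F·x = [94172/31023, 40781/10341, -14305/31023]
step 2: P̄ = F·P·Fᵀ + Q = [2421607/31023 372049/10341 -889007/31023; 372049/10341 76429/3447 -152246/10341; -889007/31023 -152246/10341 720886/31023]
step 2: y = z − H·x̄ = [-102758/10341]
step 2: S = H·P̄·Hᵀ + R = [2965828/3447]
step 2: K = P̄·Hᵀ·S⁻¹ = [2579125/8897484; 425959/2965828; -306377/2224371]
step 2: x' = x̄ + K·y = [2070239/13346226, 11195059/4448742, 6056323/6673113]
step 2: P' = (I − K·H)·P̄ = [153810293/26692452 1401751/8897484 38011058/6673113; 1401751/8897484 13122773/2965828 5111743/2224371; 38011058/6673113 5111743/2224371 46138238/6673113]

step 0: x' = [383/81, 569/81, 704/81], P' = [605/81 755/81 971/81; 755/81 2192/81 1841/81; 971/81 1841/81 1895/81]
step 1: x' = [-19235/10341, 21238/31023, -14767/31023], P' = [59500/3447 4141/10341 178208/10341; 4141/10341 136846/31023 78659/31023; 178208/10341 78659/31023 573508/31023]
step 2: x' = [2070239/13346226, 11195059/4448742, 6056323/6673113], P' = [153810293/26692452 1401751/8897484 38011058/6673113; 1401751/8897484 13122773/2965828 5111743/2224371; 38011058/6673113 5111743/2224371 46138238/6673113]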